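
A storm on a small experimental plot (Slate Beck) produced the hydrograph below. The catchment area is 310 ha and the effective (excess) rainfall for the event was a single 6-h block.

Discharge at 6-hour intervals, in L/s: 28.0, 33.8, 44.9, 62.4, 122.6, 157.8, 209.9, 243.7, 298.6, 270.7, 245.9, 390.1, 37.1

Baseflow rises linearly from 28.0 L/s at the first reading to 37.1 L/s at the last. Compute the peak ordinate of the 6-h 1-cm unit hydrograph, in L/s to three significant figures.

Direct runoff: 0.00, 5.04, 15.38, 32.12, 91.57, 126.01, 177.35, 210.39, 264.53, 235.88, 210.32, 353.76, 0.00 L/s; ΣQ_DR = 1722 L/s, peak = 353.76 L/s.
Runoff depth d = ΣQ_DR·Δt / A = 1722 × 21600 / (310 ha) = 12.00 mm.
The 1-cm UH is the DRH scaled by (10 mm)/d, so U_p = 353.76 × 10/12.00 = 295 L/s.

U_p ≈ 295 L/s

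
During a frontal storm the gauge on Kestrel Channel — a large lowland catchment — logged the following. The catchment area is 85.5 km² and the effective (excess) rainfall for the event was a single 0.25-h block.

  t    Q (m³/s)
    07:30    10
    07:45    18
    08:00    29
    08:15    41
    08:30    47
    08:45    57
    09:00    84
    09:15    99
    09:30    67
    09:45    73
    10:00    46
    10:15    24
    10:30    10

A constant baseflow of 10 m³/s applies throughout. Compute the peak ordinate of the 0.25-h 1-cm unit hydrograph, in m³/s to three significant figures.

Direct runoff: 0.0, 8.0, 19.0, 31.0, 37.0, 47.0, 74.0, 89.0, 57.0, 63.0, 36.0, 14.0, 0.0 m³/s; ΣQ_DR = 475.0 m³/s, peak = 89.0 m³/s.
Runoff depth d = ΣQ_DR·Δt / A = 475.0 × 900 / (85.5 km²) = 5.000 mm.
The 1-cm UH is the DRH scaled by (10 mm)/d, so U_p = 89.0 × 10/5.000 = 178 m³/s.

U_p ≈ 178 m³/s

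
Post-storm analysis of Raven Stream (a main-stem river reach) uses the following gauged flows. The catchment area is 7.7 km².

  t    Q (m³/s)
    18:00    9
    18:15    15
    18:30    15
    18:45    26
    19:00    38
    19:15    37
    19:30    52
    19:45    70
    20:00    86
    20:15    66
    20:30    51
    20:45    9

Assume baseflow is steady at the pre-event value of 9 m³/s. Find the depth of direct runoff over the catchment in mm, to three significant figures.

d ≈ 42.8 mm

Direct runoff: 0.0, 6.0, 6.0, 17.0, 29.0, 28.0, 43.0, 61.0, 77.0, 57.0, 42.0, 0.0 m³/s; ΣQ_DR = 366.0 m³/s.
V = ΣQ_DR · Δt = 366.0 × 900 s = 3.294 × 10^5 m³.
Over A = 7.7 km², depth = V / A = 42.8 mm.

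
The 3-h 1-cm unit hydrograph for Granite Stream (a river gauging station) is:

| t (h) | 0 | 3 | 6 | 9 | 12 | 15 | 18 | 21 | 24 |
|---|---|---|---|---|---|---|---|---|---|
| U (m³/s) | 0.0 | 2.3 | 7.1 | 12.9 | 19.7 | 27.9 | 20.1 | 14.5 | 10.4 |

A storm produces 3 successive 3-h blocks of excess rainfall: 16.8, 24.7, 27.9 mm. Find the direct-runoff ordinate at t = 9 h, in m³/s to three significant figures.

By discrete convolution, Q_j = Σ (P_i / 10 mm) · U_{j−i}.
At t = 9 h (j=3): Q = (16.8/10)·12.9 + (24.7/10)·7.1 + (27.9/10)·2.3 = 45.6 m³/s.

Q ≈ 45.6 m³/s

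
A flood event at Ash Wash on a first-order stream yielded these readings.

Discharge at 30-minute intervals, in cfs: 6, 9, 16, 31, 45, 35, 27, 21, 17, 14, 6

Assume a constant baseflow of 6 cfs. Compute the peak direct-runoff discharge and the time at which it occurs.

Q_p = 39.0 cfs at t = 2 h

Subtracting baseflow gives direct-runoff ordinates: 0.0, 3.0, 10.0, 25.0, 39.0, 29.0, 21.0, 15.0, 11.0, 8.0, 0.0 cfs.
The maximum is 39.0 cfs, occurring at the reading for t = 2 h.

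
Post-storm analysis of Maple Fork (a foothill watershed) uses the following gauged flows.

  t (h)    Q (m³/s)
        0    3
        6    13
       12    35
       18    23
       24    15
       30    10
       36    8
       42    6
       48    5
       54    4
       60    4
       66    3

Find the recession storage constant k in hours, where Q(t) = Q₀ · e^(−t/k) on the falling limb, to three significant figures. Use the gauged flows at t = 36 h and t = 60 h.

On the falling limb, Q drops from 8 to 4 m³/s between t = 36 h and t = 60 h (Δt = 24 h).
k = −Δt / ln(Q₂/Q₁) = −24 / ln(4/8) = 34.6 h.

k ≈ 34.6 h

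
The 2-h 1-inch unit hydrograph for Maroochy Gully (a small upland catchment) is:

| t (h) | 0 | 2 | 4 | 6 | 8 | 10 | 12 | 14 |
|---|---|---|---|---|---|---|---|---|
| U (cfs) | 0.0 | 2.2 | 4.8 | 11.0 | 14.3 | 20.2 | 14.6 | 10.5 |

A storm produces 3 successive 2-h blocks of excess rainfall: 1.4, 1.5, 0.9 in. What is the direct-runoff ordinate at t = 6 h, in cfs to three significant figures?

By discrete convolution, Q_j = Σ (P_i / 1 in) · U_{j−i}.
At t = 6 h (j=3): Q = (1.4/1)·11.0 + (1.5/1)·4.8 + (0.9/1)·2.2 = 24.6 cfs.

Q ≈ 24.6 cfs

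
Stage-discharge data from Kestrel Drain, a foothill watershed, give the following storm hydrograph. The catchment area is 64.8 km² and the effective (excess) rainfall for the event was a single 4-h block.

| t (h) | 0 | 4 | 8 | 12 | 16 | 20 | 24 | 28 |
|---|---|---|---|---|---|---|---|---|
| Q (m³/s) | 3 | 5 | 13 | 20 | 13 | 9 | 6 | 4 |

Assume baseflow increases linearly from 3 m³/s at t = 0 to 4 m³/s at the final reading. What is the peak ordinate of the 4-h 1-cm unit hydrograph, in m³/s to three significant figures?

U_p ≈ 16.6 m³/s

Direct runoff: 0.00, 1.86, 9.71, 16.57, 9.43, 5.29, 2.14, 0.00 m³/s; ΣQ_DR = 45.00 m³/s, peak = 16.57 m³/s.
Runoff depth d = ΣQ_DR·Δt / A = 45.00 × 14400 / (64.8 km²) = 10.00 mm.
The 1-cm UH is the DRH scaled by (10 mm)/d, so U_p = 16.57 × 10/10.00 = 16.6 m³/s.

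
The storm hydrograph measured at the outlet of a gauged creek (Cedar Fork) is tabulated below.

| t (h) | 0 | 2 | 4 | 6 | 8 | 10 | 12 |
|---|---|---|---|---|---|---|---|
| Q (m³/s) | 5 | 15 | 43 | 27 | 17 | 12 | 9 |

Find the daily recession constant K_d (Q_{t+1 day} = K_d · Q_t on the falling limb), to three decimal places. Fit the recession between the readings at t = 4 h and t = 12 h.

K_d ≈ 0.009

Between t = 4 h and t = 12 h the flow falls from 43 to 9 m³/s over 4×2 h = 8 h.
Per-interval ratio K = (9/43)^(1/4) = 0.6764; K_d = K^(24/2) = 0.009.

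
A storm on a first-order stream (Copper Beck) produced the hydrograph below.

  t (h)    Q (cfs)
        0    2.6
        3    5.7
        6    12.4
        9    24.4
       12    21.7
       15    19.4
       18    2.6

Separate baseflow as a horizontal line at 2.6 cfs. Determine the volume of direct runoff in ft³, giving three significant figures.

Direct-runoff ordinates (Q − Q_b): 0.0, 3.1, 9.8, 21.8, 19.1, 16.8, 0.0 cfs.
ΣQ_DR = 70.60 cfs.
With Δt = 3 h = 10800 s, V = ΣQ_DR · Δt = 70.60 × 10800 = 7.62 × 10^5 ft³.

V ≈ 7.62 × 10^5 ft³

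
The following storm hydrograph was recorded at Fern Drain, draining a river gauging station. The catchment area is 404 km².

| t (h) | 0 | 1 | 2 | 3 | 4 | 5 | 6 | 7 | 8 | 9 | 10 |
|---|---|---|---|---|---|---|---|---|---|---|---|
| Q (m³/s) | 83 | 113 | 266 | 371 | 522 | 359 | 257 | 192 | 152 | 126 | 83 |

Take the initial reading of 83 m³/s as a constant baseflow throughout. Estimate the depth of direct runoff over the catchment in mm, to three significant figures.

d ≈ 14.4 mm

Direct runoff: 0.0, 30.0, 183.0, 288.0, 439.0, 276.0, 174.0, 109.0, 69.0, 43.0, 0.0 m³/s; ΣQ_DR = 1611 m³/s.
V = ΣQ_DR · Δt = 1611 × 3600 s = 5.800 × 10^6 m³.
Over A = 404 km², depth = V / A = 14.4 mm.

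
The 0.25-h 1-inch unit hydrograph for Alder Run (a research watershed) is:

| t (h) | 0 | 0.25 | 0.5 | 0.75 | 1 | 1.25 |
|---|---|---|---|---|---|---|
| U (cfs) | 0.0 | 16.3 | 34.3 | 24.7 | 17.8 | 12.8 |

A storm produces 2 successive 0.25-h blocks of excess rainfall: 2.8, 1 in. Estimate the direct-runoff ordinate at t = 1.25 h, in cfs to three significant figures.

By discrete convolution, Q_j = Σ (P_i / 1 in) · U_{j−i}.
At t = 1.25 h (j=5): Q = (2.8/1)·12.8 + (1/1)·17.8 = 53.6 cfs.

Q ≈ 53.6 cfs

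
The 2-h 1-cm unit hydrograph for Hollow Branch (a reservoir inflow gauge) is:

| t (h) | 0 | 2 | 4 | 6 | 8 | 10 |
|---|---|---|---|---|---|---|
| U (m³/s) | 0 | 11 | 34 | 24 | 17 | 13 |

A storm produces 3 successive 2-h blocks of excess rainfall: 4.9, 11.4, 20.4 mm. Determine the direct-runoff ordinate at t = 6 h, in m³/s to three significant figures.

By discrete convolution, Q_j = Σ (P_i / 10 mm) · U_{j−i}.
At t = 6 h (j=3): Q = (4.9/10)·24 + (11.4/10)·34 + (20.4/10)·11 = 73.0 m³/s.

Q ≈ 73.0 m³/s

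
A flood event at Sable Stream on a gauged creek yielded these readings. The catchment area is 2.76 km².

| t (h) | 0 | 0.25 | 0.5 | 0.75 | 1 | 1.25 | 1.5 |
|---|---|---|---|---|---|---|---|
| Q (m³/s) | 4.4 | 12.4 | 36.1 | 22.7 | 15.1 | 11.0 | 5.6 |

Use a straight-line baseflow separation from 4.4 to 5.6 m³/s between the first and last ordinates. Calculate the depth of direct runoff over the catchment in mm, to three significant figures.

Direct runoff: 0.00, 7.80, 31.30, 17.70, 9.90, 5.60, 0.00 m³/s; ΣQ_DR = 72.30 m³/s.
V = ΣQ_DR · Δt = 72.30 × 900 s = 65070 m³.
Over A = 2.76 km², depth = V / A = 23.6 mm.

d ≈ 23.6 mm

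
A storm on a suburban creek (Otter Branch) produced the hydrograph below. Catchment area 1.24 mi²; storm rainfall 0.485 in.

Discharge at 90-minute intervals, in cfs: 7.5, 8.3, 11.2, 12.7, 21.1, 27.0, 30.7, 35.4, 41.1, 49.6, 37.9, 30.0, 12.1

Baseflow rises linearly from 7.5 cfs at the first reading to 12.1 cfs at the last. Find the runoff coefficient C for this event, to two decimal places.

C ≈ 0.76

ΣQ_DR = 197.2 cfs; V = ΣQ_DR·Δt = 1.065 × 10^6 ft³.
Runoff depth d = V / A = 0.3697 in.
C = d / P = 0.3697 / 0.485 = 0.76.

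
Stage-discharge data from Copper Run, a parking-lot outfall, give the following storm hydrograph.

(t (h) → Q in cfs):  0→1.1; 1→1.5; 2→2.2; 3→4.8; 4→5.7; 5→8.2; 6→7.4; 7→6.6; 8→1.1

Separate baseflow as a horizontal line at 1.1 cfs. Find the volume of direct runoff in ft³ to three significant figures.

Direct-runoff ordinates (Q − Q_b): 0.0, 0.4, 1.1, 3.7, 4.6, 7.1, 6.3, 5.5, 0.0 cfs.
ΣQ_DR = 28.70 cfs.
With Δt = 1 h = 3600 s, V = ΣQ_DR · Δt = 28.70 × 3600 = 1.03 × 10^5 ft³.

V ≈ 1.03 × 10^5 ft³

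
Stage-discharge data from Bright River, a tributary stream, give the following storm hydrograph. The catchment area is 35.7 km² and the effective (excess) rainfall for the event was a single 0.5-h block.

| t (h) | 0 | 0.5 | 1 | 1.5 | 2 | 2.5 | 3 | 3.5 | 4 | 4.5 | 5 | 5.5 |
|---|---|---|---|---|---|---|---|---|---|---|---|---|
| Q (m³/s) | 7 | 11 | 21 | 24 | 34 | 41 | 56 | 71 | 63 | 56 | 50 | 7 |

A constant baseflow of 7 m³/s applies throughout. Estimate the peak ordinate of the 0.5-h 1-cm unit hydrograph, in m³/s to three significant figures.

Direct runoff: 0.0, 4.0, 14.0, 17.0, 27.0, 34.0, 49.0, 64.0, 56.0, 49.0, 43.0, 0.0 m³/s; ΣQ_DR = 357.0 m³/s, peak = 64.0 m³/s.
Runoff depth d = ΣQ_DR·Δt / A = 357.0 × 1800 / (35.7 km²) = 18.00 mm.
The 1-cm UH is the DRH scaled by (10 mm)/d, so U_p = 64.0 × 10/18.00 = 35.6 m³/s.

U_p ≈ 35.6 m³/s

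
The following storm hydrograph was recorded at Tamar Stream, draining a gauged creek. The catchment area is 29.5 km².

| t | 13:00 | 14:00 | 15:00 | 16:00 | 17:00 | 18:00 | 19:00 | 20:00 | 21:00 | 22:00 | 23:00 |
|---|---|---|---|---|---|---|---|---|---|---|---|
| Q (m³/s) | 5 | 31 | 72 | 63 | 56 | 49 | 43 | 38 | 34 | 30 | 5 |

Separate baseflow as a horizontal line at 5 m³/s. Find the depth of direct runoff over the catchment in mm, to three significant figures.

d ≈ 45.3 mm

Direct runoff: 0.0, 26.0, 67.0, 58.0, 51.0, 44.0, 38.0, 33.0, 29.0, 25.0, 0.0 m³/s; ΣQ_DR = 371.0 m³/s.
V = ΣQ_DR · Δt = 371.0 × 3600 s = 1.336 × 10^6 m³.
Over A = 29.5 km², depth = V / A = 45.3 mm.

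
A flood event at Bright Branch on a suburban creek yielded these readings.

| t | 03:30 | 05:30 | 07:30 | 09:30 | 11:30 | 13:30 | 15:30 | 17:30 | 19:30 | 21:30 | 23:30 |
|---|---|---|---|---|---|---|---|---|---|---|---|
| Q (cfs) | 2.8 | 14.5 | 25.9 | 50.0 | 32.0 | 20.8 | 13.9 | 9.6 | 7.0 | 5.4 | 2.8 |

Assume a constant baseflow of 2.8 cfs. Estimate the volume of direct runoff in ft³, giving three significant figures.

V ≈ 1.11 × 10^6 ft³

Direct-runoff ordinates (Q − Q_b): 0.0, 11.7, 23.1, 47.2, 29.2, 18.0, 11.1, 6.8, 4.2, 2.6, 0.0 cfs.
ΣQ_DR = 153.9 cfs.
With Δt = 2 h = 7200 s, V = ΣQ_DR · Δt = 153.9 × 7200 = 1.11 × 10^6 ft³.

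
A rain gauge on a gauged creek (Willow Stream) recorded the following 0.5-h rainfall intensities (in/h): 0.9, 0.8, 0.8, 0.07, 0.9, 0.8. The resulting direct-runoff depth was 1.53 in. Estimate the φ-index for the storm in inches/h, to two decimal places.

φ ≈ 0.23 in/h

Only the 5 blocks with intensity above φ contribute runoff: 0.9, 0.8, 0.8, 0.9, 0.8 in/h.
Σ(I−φ)·Δt = d  ⇒  (0.9+0.8+0.8+0.9+0.8 − 5φ)·0.5 = 1.53
φ = (4.200 − 1.53/0.5) / 5 = 0.23 in/h.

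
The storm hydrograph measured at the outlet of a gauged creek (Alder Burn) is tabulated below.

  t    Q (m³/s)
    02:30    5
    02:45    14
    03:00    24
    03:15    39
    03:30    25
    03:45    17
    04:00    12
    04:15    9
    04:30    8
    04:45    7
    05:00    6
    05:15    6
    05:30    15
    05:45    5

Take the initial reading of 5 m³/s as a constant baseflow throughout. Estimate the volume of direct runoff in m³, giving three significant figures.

Direct-runoff ordinates (Q − Q_b): 0.0, 9.0, 19.0, 34.0, 20.0, 12.0, 7.0, 4.0, 3.0, 2.0, 1.0, 1.0, 10.0, 0.0 m³/s.
ΣQ_DR = 122.0 m³/s.
With Δt = 0.25 h = 900 s, V = ΣQ_DR · Δt = 122.0 × 900 = 1.10 × 10^5 m³.

V ≈ 1.10 × 10^5 m³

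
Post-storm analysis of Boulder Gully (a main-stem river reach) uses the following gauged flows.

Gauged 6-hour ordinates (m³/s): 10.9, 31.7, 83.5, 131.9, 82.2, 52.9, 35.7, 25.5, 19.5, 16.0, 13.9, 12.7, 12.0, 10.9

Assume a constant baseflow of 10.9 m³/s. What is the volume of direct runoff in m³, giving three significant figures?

V ≈ 8.35 × 10^6 m³

Direct-runoff ordinates (Q − Q_b): 0.0, 20.8, 72.6, 121.0, 71.3, 42.0, 24.8, 14.6, 8.6, 5.1, 3.0, 1.8, 1.1, 0.0 m³/s.
ΣQ_DR = 386.7 m³/s.
With Δt = 6 h = 21600 s, V = ΣQ_DR · Δt = 386.7 × 21600 = 8.35 × 10^6 m³.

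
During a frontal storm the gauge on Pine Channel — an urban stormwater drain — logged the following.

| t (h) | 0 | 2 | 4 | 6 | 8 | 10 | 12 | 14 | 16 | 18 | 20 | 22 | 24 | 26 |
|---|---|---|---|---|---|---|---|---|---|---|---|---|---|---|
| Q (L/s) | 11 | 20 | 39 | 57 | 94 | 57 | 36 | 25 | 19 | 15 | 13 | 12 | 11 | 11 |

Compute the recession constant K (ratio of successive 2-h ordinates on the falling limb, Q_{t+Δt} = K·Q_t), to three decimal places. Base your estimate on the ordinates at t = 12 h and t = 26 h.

K ≈ 0.844

Using the recession-limb readings at t = 12 h and t = 26 h: Q falls from 36 to 11 L/s over 7 intervals.
K = (Q₂/Q₁)^(1/7) = (11/36)^(1/7) = 0.844.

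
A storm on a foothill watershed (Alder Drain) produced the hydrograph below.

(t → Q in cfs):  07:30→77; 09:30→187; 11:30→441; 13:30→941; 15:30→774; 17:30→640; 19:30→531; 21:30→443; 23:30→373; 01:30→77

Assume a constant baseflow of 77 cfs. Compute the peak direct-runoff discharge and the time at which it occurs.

Subtracting baseflow gives direct-runoff ordinates: 0.0, 110.0, 364.0, 864.0, 697.0, 563.0, 454.0, 366.0, 296.0, 0.0 cfs.
The maximum is 864.0 cfs, occurring at the reading for t = 13:30.

Q_p = 864.0 cfs at t = 13:30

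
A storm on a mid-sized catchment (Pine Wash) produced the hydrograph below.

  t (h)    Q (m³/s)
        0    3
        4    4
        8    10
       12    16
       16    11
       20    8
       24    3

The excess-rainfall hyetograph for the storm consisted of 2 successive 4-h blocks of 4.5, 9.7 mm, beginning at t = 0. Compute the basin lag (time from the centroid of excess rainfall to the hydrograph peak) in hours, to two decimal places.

Centroid of excess rainfall: t_c = Σ P_i·t̄_i / ΣP_i = 4.7324 h (block centres at 2, 6 h).
Hydrograph peak occurs at t = 12 h, so basin lag t_L = 12 − 4.7324 = 7.27 h.

t_L ≈ 7.27 h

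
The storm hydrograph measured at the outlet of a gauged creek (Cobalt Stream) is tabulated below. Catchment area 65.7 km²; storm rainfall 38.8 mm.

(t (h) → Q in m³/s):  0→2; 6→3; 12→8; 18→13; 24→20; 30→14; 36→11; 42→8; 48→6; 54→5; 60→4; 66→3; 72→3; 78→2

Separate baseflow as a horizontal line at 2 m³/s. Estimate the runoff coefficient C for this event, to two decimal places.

C ≈ 0.63

ΣQ_DR = 74.00 m³/s; V = ΣQ_DR·Δt = 1.598 × 10^6 m³.
Runoff depth d = V / A = 24.33 mm.
C = d / P = 24.33 / 38.8 = 0.63.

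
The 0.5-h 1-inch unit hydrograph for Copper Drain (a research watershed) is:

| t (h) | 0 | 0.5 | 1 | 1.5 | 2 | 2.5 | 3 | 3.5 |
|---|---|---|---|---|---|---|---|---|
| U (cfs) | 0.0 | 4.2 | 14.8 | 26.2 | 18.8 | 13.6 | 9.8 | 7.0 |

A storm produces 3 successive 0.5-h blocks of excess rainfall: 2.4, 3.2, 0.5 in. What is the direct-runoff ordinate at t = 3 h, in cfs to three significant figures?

Q ≈ 76.4 cfs

By discrete convolution, Q_j = Σ (P_i / 1 in) · U_{j−i}.
At t = 3 h (j=6): Q = (2.4/1)·9.8 + (3.2/1)·13.6 + (0.5/1)·18.8 = 76.4 cfs.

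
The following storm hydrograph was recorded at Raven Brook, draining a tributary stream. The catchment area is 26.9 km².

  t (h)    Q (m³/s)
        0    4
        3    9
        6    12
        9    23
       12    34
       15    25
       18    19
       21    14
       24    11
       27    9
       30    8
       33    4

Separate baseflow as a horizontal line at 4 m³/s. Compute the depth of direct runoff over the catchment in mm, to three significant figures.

d ≈ 49.8 mm

Direct runoff: 0.0, 5.0, 8.0, 19.0, 30.0, 21.0, 15.0, 10.0, 7.0, 5.0, 4.0, 0.0 m³/s; ΣQ_DR = 124.0 m³/s.
V = ΣQ_DR · Δt = 124.0 × 10800 s = 1.339 × 10^6 m³.
Over A = 26.9 km², depth = V / A = 49.8 mm.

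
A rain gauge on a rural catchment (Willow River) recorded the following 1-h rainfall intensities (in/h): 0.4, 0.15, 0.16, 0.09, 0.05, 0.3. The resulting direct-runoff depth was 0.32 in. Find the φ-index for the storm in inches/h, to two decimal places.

Only the 2 blocks with intensity above φ contribute runoff: 0.4, 0.3 in/h.
Σ(I−φ)·Δt = d  ⇒  (0.4+0.3 − 2φ)·1 = 0.32
φ = (0.7000 − 0.32/1) / 2 = 0.19 in/h.

φ ≈ 0.19 in/h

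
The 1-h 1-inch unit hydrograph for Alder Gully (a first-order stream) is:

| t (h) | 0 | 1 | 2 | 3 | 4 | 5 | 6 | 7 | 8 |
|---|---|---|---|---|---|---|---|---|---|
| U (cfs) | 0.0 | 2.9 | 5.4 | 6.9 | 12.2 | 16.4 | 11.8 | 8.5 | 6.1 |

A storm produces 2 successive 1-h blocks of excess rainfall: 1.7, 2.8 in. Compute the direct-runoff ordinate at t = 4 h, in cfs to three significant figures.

Q ≈ 40.1 cfs

By discrete convolution, Q_j = Σ (P_i / 1 in) · U_{j−i}.
At t = 4 h (j=4): Q = (1.7/1)·12.2 + (2.8/1)·6.9 = 40.1 cfs.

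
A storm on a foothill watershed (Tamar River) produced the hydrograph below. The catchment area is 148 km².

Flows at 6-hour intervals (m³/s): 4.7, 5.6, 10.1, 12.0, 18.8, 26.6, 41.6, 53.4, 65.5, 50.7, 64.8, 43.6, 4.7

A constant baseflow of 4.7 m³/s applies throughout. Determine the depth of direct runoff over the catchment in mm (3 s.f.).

d ≈ 49.8 mm

Direct runoff: 0.0, 0.9, 5.4, 7.3, 14.1, 21.9, 36.9, 48.7, 60.8, 46.0, 60.1, 38.9, 0.0 m³/s; ΣQ_DR = 341.0 m³/s.
V = ΣQ_DR · Δt = 341.0 × 21600 s = 7.366 × 10^6 m³.
Over A = 148 km², depth = V / A = 49.8 mm.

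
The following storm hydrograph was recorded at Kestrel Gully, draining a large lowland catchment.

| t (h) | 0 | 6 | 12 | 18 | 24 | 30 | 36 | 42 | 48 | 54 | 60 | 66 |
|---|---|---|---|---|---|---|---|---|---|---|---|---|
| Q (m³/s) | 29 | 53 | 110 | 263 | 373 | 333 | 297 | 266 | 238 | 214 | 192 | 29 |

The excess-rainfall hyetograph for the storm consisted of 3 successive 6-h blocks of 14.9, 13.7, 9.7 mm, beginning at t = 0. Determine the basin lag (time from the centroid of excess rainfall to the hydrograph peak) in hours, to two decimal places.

Centroid of excess rainfall: t_c = Σ P_i·t̄_i / ΣP_i = 8.1854 h (block centres at 3, 9, 15 h).
Hydrograph peak occurs at t = 24 h, so basin lag t_L = 24 − 8.1854 = 15.81 h.

t_L ≈ 15.81 h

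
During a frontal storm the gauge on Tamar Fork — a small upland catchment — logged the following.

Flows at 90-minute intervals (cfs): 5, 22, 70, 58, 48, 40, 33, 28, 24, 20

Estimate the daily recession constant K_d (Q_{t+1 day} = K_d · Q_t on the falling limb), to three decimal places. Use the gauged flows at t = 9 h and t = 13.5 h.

Between t = 9 h and t = 13.5 h the flow falls from 33 to 20 cfs over 3×1.5 h = 4.5 h.
Per-interval ratio K = (20/33)^(1/3) = 0.8463; K_d = K^(24/1.5) = 0.069.

K_d ≈ 0.069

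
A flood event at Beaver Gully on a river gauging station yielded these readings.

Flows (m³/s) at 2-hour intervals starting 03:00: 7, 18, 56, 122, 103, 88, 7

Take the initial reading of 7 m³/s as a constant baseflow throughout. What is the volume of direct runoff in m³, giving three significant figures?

V ≈ 2.53 × 10^6 m³

Direct-runoff ordinates (Q − Q_b): 0.0, 11.0, 49.0, 115.0, 96.0, 81.0, 0.0 m³/s.
ΣQ_DR = 352.0 m³/s.
With Δt = 2 h = 7200 s, V = ΣQ_DR · Δt = 352.0 × 7200 = 2.53 × 10^6 m³.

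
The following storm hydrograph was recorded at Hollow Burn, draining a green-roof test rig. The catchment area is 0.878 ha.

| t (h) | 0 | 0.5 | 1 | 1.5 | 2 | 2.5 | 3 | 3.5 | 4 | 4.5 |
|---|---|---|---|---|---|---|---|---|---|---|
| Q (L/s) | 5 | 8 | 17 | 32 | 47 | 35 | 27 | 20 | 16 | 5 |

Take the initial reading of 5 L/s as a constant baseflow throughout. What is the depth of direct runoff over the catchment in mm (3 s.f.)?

d ≈ 33.2 mm

Direct runoff: 0.0, 3.0, 12.0, 27.0, 42.0, 30.0, 22.0, 15.0, 11.0, 0.0 L/s; ΣQ_DR = 162.0 L/s.
V = ΣQ_DR · Δt = 162.0 × 1800 s = 2.916 × 10^5 L.
Over A = 0.878 ha, depth = V / A = 33.2 mm.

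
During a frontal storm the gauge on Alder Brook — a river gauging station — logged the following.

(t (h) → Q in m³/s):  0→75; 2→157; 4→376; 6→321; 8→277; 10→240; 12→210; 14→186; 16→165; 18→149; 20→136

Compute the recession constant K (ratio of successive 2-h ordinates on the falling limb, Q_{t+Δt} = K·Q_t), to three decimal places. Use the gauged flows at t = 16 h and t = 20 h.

K ≈ 0.908

Using the recession-limb readings at t = 16 h and t = 20 h: Q falls from 165 to 136 m³/s over 2 intervals.
K = (Q₂/Q₁)^(1/2) = (136/165)^(1/2) = 0.908.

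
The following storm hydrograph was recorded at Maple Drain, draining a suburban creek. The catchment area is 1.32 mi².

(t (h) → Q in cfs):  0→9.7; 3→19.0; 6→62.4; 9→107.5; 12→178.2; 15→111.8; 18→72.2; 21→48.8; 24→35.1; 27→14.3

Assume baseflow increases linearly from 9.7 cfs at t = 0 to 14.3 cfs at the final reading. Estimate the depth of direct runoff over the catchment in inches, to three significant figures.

d ≈ 1.90 in

Direct runoff: 0.00, 8.79, 51.68, 96.27, 166.46, 99.54, 59.43, 35.52, 21.31, 0.00 cfs; ΣQ_DR = 539.0 cfs.
V = ΣQ_DR · Δt = 539.0 × 10800 s = 5.821 × 10^6 ft³.
Over A = 1.32 mi², depth = V / A = 1.90 in.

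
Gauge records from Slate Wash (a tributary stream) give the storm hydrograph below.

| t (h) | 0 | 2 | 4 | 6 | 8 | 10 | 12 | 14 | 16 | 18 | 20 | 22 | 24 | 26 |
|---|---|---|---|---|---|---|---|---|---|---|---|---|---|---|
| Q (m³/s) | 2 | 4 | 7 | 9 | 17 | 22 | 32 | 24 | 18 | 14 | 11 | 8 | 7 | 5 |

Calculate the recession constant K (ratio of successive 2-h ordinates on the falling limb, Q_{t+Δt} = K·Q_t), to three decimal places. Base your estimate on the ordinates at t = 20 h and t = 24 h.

Using the recession-limb readings at t = 20 h and t = 24 h: Q falls from 11 to 7 m³/s over 2 intervals.
K = (Q₂/Q₁)^(1/2) = (7/11)^(1/2) = 0.798.

K ≈ 0.798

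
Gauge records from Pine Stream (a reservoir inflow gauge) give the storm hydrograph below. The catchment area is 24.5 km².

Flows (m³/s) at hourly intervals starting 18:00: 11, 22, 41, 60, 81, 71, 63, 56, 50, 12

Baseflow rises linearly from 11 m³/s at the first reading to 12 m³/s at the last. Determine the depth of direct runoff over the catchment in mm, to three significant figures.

d ≈ 51.7 mm

Direct runoff: 0.00, 10.89, 29.78, 48.67, 69.56, 59.44, 51.33, 44.22, 38.11, 0.00 m³/s; ΣQ_DR = 352.0 m³/s.
V = ΣQ_DR · Δt = 352.0 × 3600 s = 1.267 × 10^6 m³.
Over A = 24.5 km², depth = V / A = 51.7 mm.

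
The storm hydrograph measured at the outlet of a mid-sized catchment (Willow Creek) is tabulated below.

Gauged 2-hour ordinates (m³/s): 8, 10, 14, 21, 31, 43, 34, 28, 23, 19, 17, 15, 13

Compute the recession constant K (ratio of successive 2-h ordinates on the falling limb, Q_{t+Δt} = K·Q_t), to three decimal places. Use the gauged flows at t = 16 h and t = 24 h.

K ≈ 0.867

Using the recession-limb readings at t = 16 h and t = 24 h: Q falls from 23 to 13 m³/s over 4 intervals.
K = (Q₂/Q₁)^(1/4) = (13/23)^(1/4) = 0.867.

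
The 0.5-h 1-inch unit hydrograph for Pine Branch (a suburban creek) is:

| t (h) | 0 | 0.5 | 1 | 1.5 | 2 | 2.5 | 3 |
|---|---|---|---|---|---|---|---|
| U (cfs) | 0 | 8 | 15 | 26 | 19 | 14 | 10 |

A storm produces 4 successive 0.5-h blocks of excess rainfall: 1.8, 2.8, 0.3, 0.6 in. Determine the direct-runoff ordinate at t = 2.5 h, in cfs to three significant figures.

By discrete convolution, Q_j = Σ (P_i / 1 in) · U_{j−i}.
At t = 2.5 h (j=5): Q = (1.8/1)·14 + (2.8/1)·19 + (0.3/1)·26 + (0.6/1)·15 = 95.2 cfs.

Q ≈ 95.2 cfs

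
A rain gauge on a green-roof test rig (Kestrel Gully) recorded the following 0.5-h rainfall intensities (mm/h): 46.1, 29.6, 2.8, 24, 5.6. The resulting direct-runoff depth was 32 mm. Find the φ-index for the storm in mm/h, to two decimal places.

φ ≈ 11.90 mm/h

Only the 3 blocks with intensity above φ contribute runoff: 46.1, 29.6, 24 mm/h.
Σ(I−φ)·Δt = d  ⇒  (46.1+29.6+24 − 3φ)·0.5 = 32
φ = (99.70 − 32/0.5) / 3 = 11.90 mm/h.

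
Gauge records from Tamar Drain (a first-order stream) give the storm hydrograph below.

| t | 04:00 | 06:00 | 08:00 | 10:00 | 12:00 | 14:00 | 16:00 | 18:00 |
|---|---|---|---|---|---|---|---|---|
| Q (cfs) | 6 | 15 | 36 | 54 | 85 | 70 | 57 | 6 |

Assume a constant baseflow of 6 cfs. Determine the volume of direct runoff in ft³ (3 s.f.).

Direct-runoff ordinates (Q − Q_b): 0.0, 9.0, 30.0, 48.0, 79.0, 64.0, 51.0, 0.0 cfs.
ΣQ_DR = 281.0 cfs.
With Δt = 2 h = 7200 s, V = ΣQ_DR · Δt = 281.0 × 7200 = 2.02 × 10^6 ft³.

V ≈ 2.02 × 10^6 ft³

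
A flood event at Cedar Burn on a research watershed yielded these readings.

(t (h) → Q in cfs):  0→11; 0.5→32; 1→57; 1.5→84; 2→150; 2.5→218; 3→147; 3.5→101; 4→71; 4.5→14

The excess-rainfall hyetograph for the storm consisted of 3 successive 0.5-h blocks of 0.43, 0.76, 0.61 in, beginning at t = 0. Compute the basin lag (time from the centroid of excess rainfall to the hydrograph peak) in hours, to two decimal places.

Centroid of excess rainfall: t_c = Σ P_i·t̄_i / ΣP_i = 0.8000 h (block centres at 0.25, 0.75, 1.25 h).
Hydrograph peak occurs at t = 2.5 h, so basin lag t_L = 2.5 − 0.8000 = 1.70 h.

t_L ≈ 1.70 h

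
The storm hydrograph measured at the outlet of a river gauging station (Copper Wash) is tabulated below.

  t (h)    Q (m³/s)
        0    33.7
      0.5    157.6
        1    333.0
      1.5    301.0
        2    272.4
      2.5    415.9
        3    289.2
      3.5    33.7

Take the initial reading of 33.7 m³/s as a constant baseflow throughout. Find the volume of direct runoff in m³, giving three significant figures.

V ≈ 2.82 × 10^6 m³

Direct-runoff ordinates (Q − Q_b): 0.0, 123.9, 299.3, 267.3, 238.7, 382.2, 255.5, 0.0 m³/s.
ΣQ_DR = 1567 m³/s.
With Δt = 0.5 h = 1800 s, V = ΣQ_DR · Δt = 1567 × 1800 = 2.82 × 10^6 m³.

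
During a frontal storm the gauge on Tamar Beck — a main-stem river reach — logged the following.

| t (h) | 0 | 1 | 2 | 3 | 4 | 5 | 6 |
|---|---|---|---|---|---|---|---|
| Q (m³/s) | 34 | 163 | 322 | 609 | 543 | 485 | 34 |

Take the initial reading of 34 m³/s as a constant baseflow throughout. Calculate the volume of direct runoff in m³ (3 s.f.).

V ≈ 7.03 × 10^6 m³

Direct-runoff ordinates (Q − Q_b): 0.0, 129.0, 288.0, 575.0, 509.0, 451.0, 0.0 m³/s.
ΣQ_DR = 1952 m³/s.
With Δt = 1 h = 3600 s, V = ΣQ_DR · Δt = 1952 × 3600 = 7.03 × 10^6 m³.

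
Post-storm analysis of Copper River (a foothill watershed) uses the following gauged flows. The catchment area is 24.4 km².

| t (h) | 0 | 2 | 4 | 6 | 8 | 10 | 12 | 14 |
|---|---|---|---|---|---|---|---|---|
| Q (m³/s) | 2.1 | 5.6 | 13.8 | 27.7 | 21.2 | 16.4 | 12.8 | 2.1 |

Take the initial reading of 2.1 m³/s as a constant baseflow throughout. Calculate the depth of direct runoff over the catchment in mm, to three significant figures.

d ≈ 25.1 mm

Direct runoff: 0.0, 3.5, 11.7, 25.6, 19.1, 14.3, 10.7, 0.0 m³/s; ΣQ_DR = 84.90 m³/s.
V = ΣQ_DR · Δt = 84.90 × 7200 s = 6.113 × 10^5 m³.
Over A = 24.4 km², depth = V / A = 25.1 mm.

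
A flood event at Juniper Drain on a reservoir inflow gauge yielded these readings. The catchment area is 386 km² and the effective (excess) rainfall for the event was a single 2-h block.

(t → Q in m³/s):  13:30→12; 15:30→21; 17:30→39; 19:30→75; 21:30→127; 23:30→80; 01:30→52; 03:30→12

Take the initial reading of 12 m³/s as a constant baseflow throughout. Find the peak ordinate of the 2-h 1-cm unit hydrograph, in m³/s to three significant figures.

U_p ≈ 191 m³/s

Direct runoff: 0.0, 9.0, 27.0, 63.0, 115.0, 68.0, 40.0, 0.0 m³/s; ΣQ_DR = 322.0 m³/s, peak = 115.0 m³/s.
Runoff depth d = ΣQ_DR·Δt / A = 322.0 × 7200 / (386 km²) = 6.006 mm.
The 1-cm UH is the DRH scaled by (10 mm)/d, so U_p = 115.0 × 10/6.006 = 191 m³/s.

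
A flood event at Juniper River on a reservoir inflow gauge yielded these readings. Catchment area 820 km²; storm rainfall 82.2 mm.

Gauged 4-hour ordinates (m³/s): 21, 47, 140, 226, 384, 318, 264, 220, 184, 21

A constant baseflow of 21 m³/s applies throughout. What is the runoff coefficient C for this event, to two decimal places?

C ≈ 0.35

ΣQ_DR = 1615 m³/s; V = ΣQ_DR·Δt = 2.326 × 10^7 m³.
Runoff depth d = V / A = 28.36 mm.
C = d / P = 28.36 / 82.2 = 0.35.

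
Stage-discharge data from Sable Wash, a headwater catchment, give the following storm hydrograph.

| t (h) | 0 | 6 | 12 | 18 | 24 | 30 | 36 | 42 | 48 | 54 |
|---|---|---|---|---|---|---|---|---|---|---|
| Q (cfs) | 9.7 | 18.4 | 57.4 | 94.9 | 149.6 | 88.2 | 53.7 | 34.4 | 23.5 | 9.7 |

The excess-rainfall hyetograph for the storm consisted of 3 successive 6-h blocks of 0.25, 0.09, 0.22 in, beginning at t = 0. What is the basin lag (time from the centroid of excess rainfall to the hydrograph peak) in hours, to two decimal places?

Centroid of excess rainfall: t_c = Σ P_i·t̄_i / ΣP_i = 8.6786 h (block centres at 3, 9, 15 h).
Hydrograph peak occurs at t = 24 h, so basin lag t_L = 24 − 8.6786 = 15.32 h.

t_L ≈ 15.32 h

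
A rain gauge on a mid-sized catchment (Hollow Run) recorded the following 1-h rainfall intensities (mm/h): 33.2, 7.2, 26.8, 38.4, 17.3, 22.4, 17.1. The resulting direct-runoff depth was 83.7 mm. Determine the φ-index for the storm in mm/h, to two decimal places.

φ ≈ 11.92 mm/h

Only the 6 blocks with intensity above φ contribute runoff: 33.2, 26.8, 38.4, 17.3, 22.4, 17.1 mm/h.
Σ(I−φ)·Δt = d  ⇒  (33.2+26.8+38.4+17.3+22.4+17.1 − 6φ)·1 = 83.7
φ = (155.2 − 83.7/1) / 6 = 11.92 mm/h.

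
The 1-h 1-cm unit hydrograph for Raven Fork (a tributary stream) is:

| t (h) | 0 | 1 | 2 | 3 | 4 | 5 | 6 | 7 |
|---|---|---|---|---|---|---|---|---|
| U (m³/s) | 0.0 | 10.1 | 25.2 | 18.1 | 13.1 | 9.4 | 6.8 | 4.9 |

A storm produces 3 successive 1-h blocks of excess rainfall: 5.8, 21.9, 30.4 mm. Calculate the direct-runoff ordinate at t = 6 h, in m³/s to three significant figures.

By discrete convolution, Q_j = Σ (P_i / 10 mm) · U_{j−i}.
At t = 6 h (j=6): Q = (5.8/10)·6.8 + (21.9/10)·9.4 + (30.4/10)·13.1 = 64.4 m³/s.

Q ≈ 64.4 m³/s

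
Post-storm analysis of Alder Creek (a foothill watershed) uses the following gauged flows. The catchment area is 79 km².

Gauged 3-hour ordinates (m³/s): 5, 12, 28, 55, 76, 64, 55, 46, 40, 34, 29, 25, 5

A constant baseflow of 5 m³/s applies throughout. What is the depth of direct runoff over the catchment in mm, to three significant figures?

Direct runoff: 0.0, 7.0, 23.0, 50.0, 71.0, 59.0, 50.0, 41.0, 35.0, 29.0, 24.0, 20.0, 0.0 m³/s; ΣQ_DR = 409.0 m³/s.
V = ΣQ_DR · Δt = 409.0 × 10800 s = 4.417 × 10^6 m³.
Over A = 79 km², depth = V / A = 55.9 mm.

d ≈ 55.9 mm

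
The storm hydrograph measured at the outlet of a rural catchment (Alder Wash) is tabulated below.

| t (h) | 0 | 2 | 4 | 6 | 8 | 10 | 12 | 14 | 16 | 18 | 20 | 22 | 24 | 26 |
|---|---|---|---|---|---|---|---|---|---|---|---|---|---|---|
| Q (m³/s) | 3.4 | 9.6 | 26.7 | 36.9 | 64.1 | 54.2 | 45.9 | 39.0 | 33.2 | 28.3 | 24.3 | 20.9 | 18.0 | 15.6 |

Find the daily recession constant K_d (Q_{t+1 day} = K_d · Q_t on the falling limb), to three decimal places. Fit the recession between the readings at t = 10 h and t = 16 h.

K_d ≈ 0.141

Between t = 10 h and t = 16 h the flow falls from 54.2 to 33.2 m³/s over 3×2 h = 6 h.
Per-interval ratio K = (33.2/54.2)^(1/3) = 0.8493; K_d = K^(24/2) = 0.141.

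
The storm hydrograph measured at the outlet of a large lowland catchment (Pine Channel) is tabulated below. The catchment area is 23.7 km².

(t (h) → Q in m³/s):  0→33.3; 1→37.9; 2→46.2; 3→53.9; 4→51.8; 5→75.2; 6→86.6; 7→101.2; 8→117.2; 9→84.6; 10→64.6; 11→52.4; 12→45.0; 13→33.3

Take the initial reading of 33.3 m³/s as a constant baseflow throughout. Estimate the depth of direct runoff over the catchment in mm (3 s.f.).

Direct runoff: 0.0, 4.6, 12.9, 20.6, 18.5, 41.9, 53.3, 67.9, 83.9, 51.3, 31.3, 19.1, 11.7, 0.0 m³/s; ΣQ_DR = 417.0 m³/s.
V = ΣQ_DR · Δt = 417.0 × 3600 s = 1.501 × 10^6 m³.
Over A = 23.7 km², depth = V / A = 63.3 mm.

d ≈ 63.3 mm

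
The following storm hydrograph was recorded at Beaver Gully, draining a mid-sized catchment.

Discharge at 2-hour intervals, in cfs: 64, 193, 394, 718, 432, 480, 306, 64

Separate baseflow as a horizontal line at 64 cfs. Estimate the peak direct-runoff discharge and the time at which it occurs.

Q_p = 654.0 cfs at t = 6 h

Subtracting baseflow gives direct-runoff ordinates: 0.0, 129.0, 330.0, 654.0, 368.0, 416.0, 242.0, 0.0 cfs.
The maximum is 654.0 cfs, occurring at the reading for t = 6 h.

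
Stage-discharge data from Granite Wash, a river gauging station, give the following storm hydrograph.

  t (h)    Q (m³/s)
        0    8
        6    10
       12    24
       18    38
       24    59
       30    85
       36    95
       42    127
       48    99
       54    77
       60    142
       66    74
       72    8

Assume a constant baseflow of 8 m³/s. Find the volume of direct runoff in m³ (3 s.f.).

V ≈ 1.60 × 10^7 m³

Direct-runoff ordinates (Q − Q_b): 0.0, 2.0, 16.0, 30.0, 51.0, 77.0, 87.0, 119.0, 91.0, 69.0, 134.0, 66.0, 0.0 m³/s.
ΣQ_DR = 742.0 m³/s.
With Δt = 6 h = 21600 s, V = ΣQ_DR · Δt = 742.0 × 21600 = 1.60 × 10^7 m³.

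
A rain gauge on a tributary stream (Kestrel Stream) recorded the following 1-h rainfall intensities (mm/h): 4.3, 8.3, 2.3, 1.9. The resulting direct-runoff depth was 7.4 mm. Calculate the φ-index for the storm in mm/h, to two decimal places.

φ ≈ 2.60 mm/h

Only the 2 blocks with intensity above φ contribute runoff: 4.3, 8.3 mm/h.
Σ(I−φ)·Δt = d  ⇒  (4.3+8.3 − 2φ)·1 = 7.4
φ = (12.60 − 7.4/1) / 2 = 2.60 mm/h.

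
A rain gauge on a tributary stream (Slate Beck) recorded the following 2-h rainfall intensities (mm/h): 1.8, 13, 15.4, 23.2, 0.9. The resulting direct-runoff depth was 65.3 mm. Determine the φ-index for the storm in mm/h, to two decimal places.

Only the 3 blocks with intensity above φ contribute runoff: 13, 15.4, 23.2 mm/h.
Σ(I−φ)·Δt = d  ⇒  (13+15.4+23.2 − 3φ)·2 = 65.3
φ = (51.60 − 65.3/2) / 3 = 6.32 mm/h.

φ ≈ 6.32 mm/h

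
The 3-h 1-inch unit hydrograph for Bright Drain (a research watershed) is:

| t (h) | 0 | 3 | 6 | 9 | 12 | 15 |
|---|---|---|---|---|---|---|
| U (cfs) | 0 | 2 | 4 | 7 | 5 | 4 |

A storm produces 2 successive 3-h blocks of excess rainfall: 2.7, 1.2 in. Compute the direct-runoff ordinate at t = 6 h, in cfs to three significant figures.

Q ≈ 13.2 cfs

By discrete convolution, Q_j = Σ (P_i / 1 in) · U_{j−i}.
At t = 6 h (j=2): Q = (2.7/1)·4 + (1.2/1)·2 = 13.2 cfs.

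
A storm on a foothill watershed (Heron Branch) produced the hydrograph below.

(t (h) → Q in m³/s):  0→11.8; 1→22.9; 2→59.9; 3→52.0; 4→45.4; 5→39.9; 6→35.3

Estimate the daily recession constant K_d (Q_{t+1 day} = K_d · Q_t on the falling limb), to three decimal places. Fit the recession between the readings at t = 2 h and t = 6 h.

Between t = 2 h and t = 6 h the flow falls from 59.9 to 35.3 m³/s over 4×1 h = 4 h.
Per-interval ratio K = (35.3/59.9)^(1/4) = 0.8762; K_d = K^(24/1) = 0.042.

K_d ≈ 0.042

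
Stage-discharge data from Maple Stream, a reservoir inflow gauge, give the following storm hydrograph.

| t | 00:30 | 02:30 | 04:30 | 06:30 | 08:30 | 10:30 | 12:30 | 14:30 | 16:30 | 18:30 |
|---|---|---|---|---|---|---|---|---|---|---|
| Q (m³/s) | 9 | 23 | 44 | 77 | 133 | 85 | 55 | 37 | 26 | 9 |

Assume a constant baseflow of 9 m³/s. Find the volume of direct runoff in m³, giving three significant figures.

Direct-runoff ordinates (Q − Q_b): 0.0, 14.0, 35.0, 68.0, 124.0, 76.0, 46.0, 28.0, 17.0, 0.0 m³/s.
ΣQ_DR = 408.0 m³/s.
With Δt = 2 h = 7200 s, V = ΣQ_DR · Δt = 408.0 × 7200 = 2.94 × 10^6 m³.

V ≈ 2.94 × 10^6 m³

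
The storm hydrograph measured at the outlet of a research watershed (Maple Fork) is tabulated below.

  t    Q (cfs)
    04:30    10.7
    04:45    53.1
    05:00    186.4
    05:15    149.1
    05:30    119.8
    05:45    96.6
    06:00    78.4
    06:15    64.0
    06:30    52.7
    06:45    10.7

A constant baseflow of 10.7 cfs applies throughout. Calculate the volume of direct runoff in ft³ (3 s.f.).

Direct-runoff ordinates (Q − Q_b): 0.0, 42.4, 175.7, 138.4, 109.1, 85.9, 67.7, 53.3, 42.0, 0.0 cfs.
ΣQ_DR = 714.5 cfs.
With Δt = 0.25 h = 900 s, V = ΣQ_DR · Δt = 714.5 × 900 = 6.43 × 10^5 ft³.

V ≈ 6.43 × 10^5 ft³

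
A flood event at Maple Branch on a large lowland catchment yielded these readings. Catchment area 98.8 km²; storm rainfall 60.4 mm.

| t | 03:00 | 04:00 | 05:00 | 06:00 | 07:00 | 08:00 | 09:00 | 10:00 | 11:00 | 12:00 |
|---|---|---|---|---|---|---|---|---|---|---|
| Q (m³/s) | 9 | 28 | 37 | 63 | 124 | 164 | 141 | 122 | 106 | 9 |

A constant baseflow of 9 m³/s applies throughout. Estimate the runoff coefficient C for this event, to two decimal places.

C ≈ 0.43

ΣQ_DR = 713.0 m³/s; V = ΣQ_DR·Δt = 2.567 × 10^6 m³.
Runoff depth d = V / A = 25.98 mm.
C = d / P = 25.98 / 60.4 = 0.43.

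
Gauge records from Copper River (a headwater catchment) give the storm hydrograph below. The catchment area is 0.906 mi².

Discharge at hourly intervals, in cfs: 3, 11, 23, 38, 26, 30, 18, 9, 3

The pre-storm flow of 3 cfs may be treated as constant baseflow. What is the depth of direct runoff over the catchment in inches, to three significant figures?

d ≈ 0.229 in

Direct runoff: 0.0, 8.0, 20.0, 35.0, 23.0, 27.0, 15.0, 6.0, 0.0 cfs; ΣQ_DR = 134.0 cfs.
V = ΣQ_DR · Δt = 134.0 × 3600 s = 4.824 × 10^5 ft³.
Over A = 0.906 mi², depth = V / A = 0.229 in.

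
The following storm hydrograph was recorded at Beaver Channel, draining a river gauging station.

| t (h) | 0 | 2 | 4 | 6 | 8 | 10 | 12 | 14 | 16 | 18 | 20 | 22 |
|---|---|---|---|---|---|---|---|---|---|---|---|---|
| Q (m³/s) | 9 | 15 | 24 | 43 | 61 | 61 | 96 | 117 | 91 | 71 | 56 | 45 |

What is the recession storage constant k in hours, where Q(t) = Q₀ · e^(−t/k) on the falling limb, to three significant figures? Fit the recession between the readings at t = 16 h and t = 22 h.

On the falling limb, Q drops from 91 to 45 m³/s between t = 16 h and t = 22 h (Δt = 6 h).
k = −Δt / ln(Q₂/Q₁) = −6 / ln(45/91) = 8.52 h.

k ≈ 8.52 h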